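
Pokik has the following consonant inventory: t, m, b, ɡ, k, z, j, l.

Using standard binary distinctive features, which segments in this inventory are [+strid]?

z

The feature [strident] marks segments high-amplitude, high-frequency frication (the sibilants). In this inventory /z/ has that property, so it is [+strident]; /t, m, b, ɡ, k, j, l/ are [-strident].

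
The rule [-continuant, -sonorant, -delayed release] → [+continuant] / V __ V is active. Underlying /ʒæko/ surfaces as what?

/k/ satisfies [-continuant, -sonorant, -delayed release] and sits in V __ V. The [+continuant] counterpart of the voiceless velar stop is /x/. Other segments in /ʒæko/ either fail the structural description or are not in the environment, so the surface form is [ʒæxo].

[ʒæxo]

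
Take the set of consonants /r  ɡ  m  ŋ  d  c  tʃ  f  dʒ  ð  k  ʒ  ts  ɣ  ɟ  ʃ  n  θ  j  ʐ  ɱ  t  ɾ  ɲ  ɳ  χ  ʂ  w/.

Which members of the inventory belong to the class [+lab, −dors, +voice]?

Checking each segment against [+labial], [−dorsal], [+voice]: /m/ (bilabial nasal), /ɱ/ (labiodental nasal) satisfy every feature; every other segment in the inventory fails at least one.

m, ɱ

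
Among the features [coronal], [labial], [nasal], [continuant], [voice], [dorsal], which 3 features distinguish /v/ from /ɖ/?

[continuant], [labial], [coronal]

The two segments share [−nasal], [+voice], [−dorsal]. The only features from the list on which they differ: /v/ is [+continuant] while /ɖ/ is [−continuant]; /v/ is [+labial] while /ɖ/ is [−labial]; /v/ is [−coronal] while /ɖ/ is [+coronal].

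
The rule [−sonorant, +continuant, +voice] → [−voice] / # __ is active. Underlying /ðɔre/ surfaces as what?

[θɔre]

Only the initial segment /ð/ is both word-initial and matches the structural description. It is a voiced dental fricative, so [−sonorant, +continuant, +voice] holds; changing it to [−voice] with all other features held fixed yields /θ/ (voiceless dental fricative). No other segment meets both the structural description and the environment, so the output is [θɔre].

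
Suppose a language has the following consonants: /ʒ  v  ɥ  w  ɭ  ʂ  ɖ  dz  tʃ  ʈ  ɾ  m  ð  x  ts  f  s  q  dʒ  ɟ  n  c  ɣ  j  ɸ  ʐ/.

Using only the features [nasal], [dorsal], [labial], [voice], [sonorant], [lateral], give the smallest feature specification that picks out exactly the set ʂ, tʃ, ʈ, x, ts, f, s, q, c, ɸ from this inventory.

/ʂ, tʃ, ʈ, x, ts, f, s, q, c, ɸ/ are exactly the [-voice] segments in the inventory, so a single feature suffices.

[-voice]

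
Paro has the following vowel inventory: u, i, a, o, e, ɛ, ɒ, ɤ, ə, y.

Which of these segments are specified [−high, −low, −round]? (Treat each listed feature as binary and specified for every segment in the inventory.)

Checking each segment against [−high], [−low], [−round]: /e/ (mid front unrounded tense vowel), /ɛ/ (mid front unrounded lax vowel), /ɤ/ (mid back unrounded tense vowel), /ə/ (mid central vowel (schwa)) satisfy every feature; every other segment in the inventory fails at least one.

e, ɛ, ɤ, ə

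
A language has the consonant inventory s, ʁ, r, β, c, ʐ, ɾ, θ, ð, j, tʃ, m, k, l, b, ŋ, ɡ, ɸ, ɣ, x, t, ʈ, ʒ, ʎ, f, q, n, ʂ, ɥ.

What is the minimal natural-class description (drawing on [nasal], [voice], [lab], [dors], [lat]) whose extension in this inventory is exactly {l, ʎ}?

/l, ʎ/ are exactly the [+lateral] segments in the inventory, so a single feature suffices.

[+lat]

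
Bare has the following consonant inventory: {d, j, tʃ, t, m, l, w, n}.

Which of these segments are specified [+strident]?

tʃ

The feature [strident] marks segments high-amplitude, high-frequency frication (the sibilants). In this inventory /tʃ/ has that property, so it is [+strident]; /d, j, t, m, l, w, n/ are [−strident].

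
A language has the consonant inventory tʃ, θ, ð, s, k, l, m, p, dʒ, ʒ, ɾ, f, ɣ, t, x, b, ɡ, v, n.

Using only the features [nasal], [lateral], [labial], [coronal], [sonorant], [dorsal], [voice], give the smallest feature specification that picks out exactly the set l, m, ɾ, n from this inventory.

[+sonorant]

The target set is precisely the extension of [+sonorant] in this inventory.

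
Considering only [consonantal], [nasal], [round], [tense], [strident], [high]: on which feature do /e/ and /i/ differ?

/e/ is the mid front unrounded tense vowel and /i/ is the high front unrounded tense vowel. Both are [-consonantal], [-nasal], [-round], [+tense], [-strident]. /e/ is [-high] while /i/ is [+high], so the distinguishing feature is [high].

[high]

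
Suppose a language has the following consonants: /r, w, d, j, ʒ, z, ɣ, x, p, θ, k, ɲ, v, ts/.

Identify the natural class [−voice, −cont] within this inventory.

p, k, ts

Eliminate segments failing any feature: /r, w, d, j, ʒ, z, ɣ, ɲ, v/ are [+voice]; /x, θ/ are [+continuant]. The remaining /p, k, ts/ satisfy [−voice], [−continuant].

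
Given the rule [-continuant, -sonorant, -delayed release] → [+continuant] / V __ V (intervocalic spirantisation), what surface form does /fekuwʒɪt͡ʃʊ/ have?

[fexuwʒɪt͡ʃʊ]

The only segment in the rule's environment that also matches [-continuant, -sonorant, -delayed release] is /k/. Applying [+continuant] turns the voiceless velar stop into /x/ (voiceless velar fricative), giving [fexuwʒɪt͡ʃʊ].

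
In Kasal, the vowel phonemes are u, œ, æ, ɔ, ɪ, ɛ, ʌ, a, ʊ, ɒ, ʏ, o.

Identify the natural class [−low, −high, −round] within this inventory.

Checking each segment against [−low], [−high], [−round]: /ɛ/ (mid front unrounded lax vowel), /ʌ/ (mid back unrounded lax vowel) satisfy every feature; every other segment in the inventory fails at least one.

ɛ, ʌ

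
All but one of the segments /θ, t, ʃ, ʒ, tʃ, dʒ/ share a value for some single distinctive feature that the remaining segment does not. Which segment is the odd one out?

The remaining segments after removing /t/ share [+distributed]; /t/ (voiceless alveolar stop) is [−distributed]. For every other candidate removal, the leftover set fails to share any single feature value that the removed segment lacks.

t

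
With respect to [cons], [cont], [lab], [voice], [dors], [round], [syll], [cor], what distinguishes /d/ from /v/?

[continuant], [labial], [coronal]

The two segments share [+consonantal], [+voice], [−dorsal], [−round], [−syllabic]. The only features from the list on which they differ: /d/ is [−continuant] while /v/ is [+continuant]; /d/ is [−labial] while /v/ is [+labial]; /d/ is [+coronal] while /v/ is [−coronal].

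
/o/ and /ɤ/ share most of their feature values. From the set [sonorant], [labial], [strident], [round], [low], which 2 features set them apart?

/o/ is the mid back rounded tense vowel and /ɤ/ is the mid back unrounded tense vowel. Both are [+sonorant], [-strident], [-low]. /o/ is [+labial] while /ɤ/ is [-labial]; /o/ is [+round] while /ɤ/ is [-round], so the distinguishing features are [labial], [round].

[labial], [round]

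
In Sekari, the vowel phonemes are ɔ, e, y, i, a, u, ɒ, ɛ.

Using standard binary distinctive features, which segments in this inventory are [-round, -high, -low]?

Among the inventory, the [-round] segments are /e, i, a, ɛ/.
Intersecting with [-high] gives /e, a, ɛ/.
Within that set, [-low] leaves /e, ɛ/.

e, ɛ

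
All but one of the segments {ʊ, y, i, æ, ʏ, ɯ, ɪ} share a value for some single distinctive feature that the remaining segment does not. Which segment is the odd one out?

/ɪ, ʏ, ʊ, ɯ, i, y/ are all [+high], but /æ/ (low front unrounded vowel) is [−high]. No other single segment can be removed to leave a set sharing one feature value that the removed segment lacks, so /æ/ is the odd one out.

æ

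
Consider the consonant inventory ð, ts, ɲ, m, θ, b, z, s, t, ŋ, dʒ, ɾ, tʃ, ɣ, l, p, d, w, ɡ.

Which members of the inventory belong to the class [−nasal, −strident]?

Eliminate segments failing any feature: /ts, z, s, dʒ, tʃ/ are [+strident]; /ɲ, m, ŋ/ are [+nasal]. The remaining /ð, θ, b, t, ɾ, ɣ, l, p, d, w, ɡ/ satisfy [−nasal], [−strident].

ð, θ, b, t, ɾ, ɣ, l, p, d, w, ɡ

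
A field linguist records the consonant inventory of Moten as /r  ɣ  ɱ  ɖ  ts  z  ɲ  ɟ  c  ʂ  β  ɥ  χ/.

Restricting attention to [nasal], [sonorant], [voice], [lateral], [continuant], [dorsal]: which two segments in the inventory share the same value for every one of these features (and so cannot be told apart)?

β, z

On the given features, /β/ and /z/ have an identical profile: [-nasal], [-sonorant], [+voice], [-lateral], [+continuant], [-dorsal]. No other two segments in the inventory coincide on all 6 features. (They do differ in [strident], [labial] and [coronal], which are not among the given features.)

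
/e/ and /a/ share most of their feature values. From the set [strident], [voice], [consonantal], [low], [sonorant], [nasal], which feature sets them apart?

/e/ (mid front unrounded tense vowel) and /a/ (low unrounded vowel) agree on [−strident], [+voice], [−consonantal], [+sonorant], [−nasal]. They differ on [low] (/e/ [−], /a/ [+]).

[low]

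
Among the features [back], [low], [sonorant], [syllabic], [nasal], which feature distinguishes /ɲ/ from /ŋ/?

The two segments share [−low], [+sonorant], [−syllabic], [+nasal]. The only feature from the list on which they differ: /ɲ/ is [−back] while /ŋ/ is [+back].

[back]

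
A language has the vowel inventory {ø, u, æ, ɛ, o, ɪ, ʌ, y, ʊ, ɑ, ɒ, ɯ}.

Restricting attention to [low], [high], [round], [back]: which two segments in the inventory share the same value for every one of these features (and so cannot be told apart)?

On the given features, /ʊ/ and /u/ have an identical profile: [−low], [+high], [+round], [+back]. No other two segments in the inventory coincide on all 4 features. (They do differ in [tense], which is not among the given features.)

ʊ, u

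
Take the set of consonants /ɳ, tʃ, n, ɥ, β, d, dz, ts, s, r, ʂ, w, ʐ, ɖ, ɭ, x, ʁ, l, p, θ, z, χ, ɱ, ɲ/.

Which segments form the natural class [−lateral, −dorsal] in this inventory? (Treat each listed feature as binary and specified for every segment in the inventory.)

ɳ, tʃ, n, β, d, dz, ts, s, r, ʂ, ʐ, ɖ, p, θ, z, ɱ

First, the [−lateral] segments are /ɳ, tʃ, n, ɥ, β, d, dz, ts, s, r, ʂ, w, ʐ, ɖ, x, ʁ, p, θ, z, χ, ɱ, ɲ/.
Intersecting with [−dorsal] leaves /ɳ, tʃ, n, β, d, dz, ts, s, r, ʂ, ʐ, ɖ, p, θ, z, ɱ/.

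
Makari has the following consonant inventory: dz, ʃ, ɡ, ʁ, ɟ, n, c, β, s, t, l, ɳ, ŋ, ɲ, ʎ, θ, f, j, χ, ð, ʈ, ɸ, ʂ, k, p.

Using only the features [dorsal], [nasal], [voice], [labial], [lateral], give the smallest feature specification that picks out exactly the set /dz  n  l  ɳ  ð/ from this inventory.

[+voice, −labial, −dorsal]

/dz, n, l, ɳ, ð/ are all [+voice], [−labial], [−dorsal], and no other segment in the inventory matches all three values. Dropping any one of them over-generates: [−labial, −dorsal] alone would also admit /ʃ, s, t, θ, …/; [+voice, −dorsal] alone would also admit /β/; [+voice, −labial] alone would also admit /ɡ, ʁ, ɟ, ŋ, …/. No other combination of two listed features picks out exactly this set either, so fewer than three features will not do.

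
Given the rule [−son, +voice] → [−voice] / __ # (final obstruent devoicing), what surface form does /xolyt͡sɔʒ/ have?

Only the final segment /ʒ/ is both word-final and matches the structural description. It is a voiced postalveolar fricative, so [−son, +voice] holds; changing it to [−voice] with all other features held fixed yields /ʃ/ (voiceless postalveolar fricative). No other segment meets both the structural description and the environment, so the output is [xolyt͡sɔʃ].

[xolyt͡sɔʃ]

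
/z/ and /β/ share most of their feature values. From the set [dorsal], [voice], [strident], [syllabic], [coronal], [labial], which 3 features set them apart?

The two segments share [−dorsal], [+voice], [−syllabic]. The only features from the list on which they differ: /z/ is [+strident] while /β/ is [−strident]; /z/ is [−labial] while /β/ is [+labial]; /z/ is [+coronal] while /β/ is [−coronal].

[strident], [labial], [coronal]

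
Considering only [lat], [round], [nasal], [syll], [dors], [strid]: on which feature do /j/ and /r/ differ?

[dorsal]

/j/ is the palatal glide and /r/ is the alveolar trill. Both are [-lateral], [-round], [-nasal], [-syllabic], [-strident]. /j/ is [+dorsal] while /r/ is [-dorsal], so the distinguishing feature is [dorsal].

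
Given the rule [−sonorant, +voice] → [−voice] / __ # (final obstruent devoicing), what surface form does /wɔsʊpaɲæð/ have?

The only segment in the rule's environment that also matches [−sonorant, +voice] is /ð/. Applying [−voice] turns the voiced dental fricative into /θ/ (voiceless dental fricative), giving [wɔsʊpaɲæθ].

[wɔsʊpaɲæθ]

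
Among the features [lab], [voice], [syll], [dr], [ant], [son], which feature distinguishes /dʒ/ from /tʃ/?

[voice]

The two segments share [-labial], [-syllabic], [+delayed release], [-anterior], [-sonorant]. The only feature from the list on which they differ: /dʒ/ is [+voice] while /tʃ/ is [-voice].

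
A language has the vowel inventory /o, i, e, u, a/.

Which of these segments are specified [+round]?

The [+round] segments here are /o, u/; the remaining /i, e, a/ are [−round].

o, u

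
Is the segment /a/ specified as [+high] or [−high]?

[−high]

As the low unrounded vowel, /a/ is [−high].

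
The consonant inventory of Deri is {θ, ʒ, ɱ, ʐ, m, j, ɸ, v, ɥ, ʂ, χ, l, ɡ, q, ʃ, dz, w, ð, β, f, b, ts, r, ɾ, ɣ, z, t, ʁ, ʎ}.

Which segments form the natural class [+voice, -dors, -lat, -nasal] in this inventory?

ʒ, ʐ, v, dz, ð, β, b, r, ɾ, z

First, the [+voice] segments are /ʒ, ɱ, ʐ, m, j, v, ɥ, l, ɡ, dz, w, ð, β, b, r, ɾ, ɣ, z, ʁ, ʎ/.
Intersecting with [-dorsal] gives /ʒ, ɱ, ʐ, m, v, l, dz, ð, β, b, r, ɾ, z/.
Within that set, [-lateral] gives /ʒ, ɱ, ʐ, m, v, dz, ð, β, b, r, ɾ, z/.
Of those, [-nasal] leaves /ʒ, ʐ, v, dz, ð, β, b, r, ɾ, z/.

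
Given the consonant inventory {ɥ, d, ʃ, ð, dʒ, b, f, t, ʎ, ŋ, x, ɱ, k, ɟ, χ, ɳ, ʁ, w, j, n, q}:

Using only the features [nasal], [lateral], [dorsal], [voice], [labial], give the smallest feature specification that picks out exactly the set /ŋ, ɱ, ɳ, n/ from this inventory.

The target set is precisely the extension of [+nasal] in this inventory.

[+nasal]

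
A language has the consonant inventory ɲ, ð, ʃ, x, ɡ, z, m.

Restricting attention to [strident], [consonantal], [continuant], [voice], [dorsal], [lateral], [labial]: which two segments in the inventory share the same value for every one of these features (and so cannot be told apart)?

ɲ, ɡ

Both /ɲ/ and /ɡ/ are [−strident], [+consonantal], [−continuant], [+voice], [+dorsal], [−lateral], [−labial]. Since the list omits [sonorant], [nasal] and [back] — which do distinguish the palatal nasal from the voiced velar stop — this pair collapses; all other pairs remain distinct.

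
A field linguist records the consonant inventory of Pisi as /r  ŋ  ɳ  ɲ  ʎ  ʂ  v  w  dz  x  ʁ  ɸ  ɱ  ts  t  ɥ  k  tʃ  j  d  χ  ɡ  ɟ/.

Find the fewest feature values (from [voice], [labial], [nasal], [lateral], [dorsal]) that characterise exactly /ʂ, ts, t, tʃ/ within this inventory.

[-voice, -labial, -dorsal]

Every target segment is [-voice], [-labial], [-dorsal]; each remaining inventory member fails at least one of these. Each conjunct is needed — [-labial, -dorsal] alone would also admit /r, ɳ, dz, d/; [-voice, -dorsal] alone would also admit /ɸ/; [-voice, -labial] alone would also admit /x, k, χ/ — and no other combination of two listed features has exactly this extension, so three is the minimum.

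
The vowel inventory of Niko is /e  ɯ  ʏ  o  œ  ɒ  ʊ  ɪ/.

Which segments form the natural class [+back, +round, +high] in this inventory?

ʊ

Checking each segment against [+back], [+round], [+high]: /ʊ/ (high back rounded lax vowel) satisfies every feature; every other segment in the inventory fails at least one.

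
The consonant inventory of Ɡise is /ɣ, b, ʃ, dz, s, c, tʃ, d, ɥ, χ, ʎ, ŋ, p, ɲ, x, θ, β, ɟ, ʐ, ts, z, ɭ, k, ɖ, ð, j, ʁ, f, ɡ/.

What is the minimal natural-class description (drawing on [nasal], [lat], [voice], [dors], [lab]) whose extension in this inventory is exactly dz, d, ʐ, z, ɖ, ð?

[+voice, -lat, -lab, -dors]

/dz, d, ʐ, z, ɖ, ð/ are all [+voice], [-lateral], [-labial], [-dorsal], and no other segment in the inventory matches all four values. Dropping any one of them over-generates: [-lateral, -labial, -dorsal] alone would also admit /ʃ, s, tʃ, θ, …/; [+voice, -labial, -dorsal] alone would also admit /ɭ/; [+voice, -lateral, -dorsal] alone would also admit /b, β/; [+voice, -lateral, -labial] alone would also admit /ɣ, ŋ, ɲ, ɟ, …/. No other combination of three listed features picks out exactly this set either, so fewer than four features will not do.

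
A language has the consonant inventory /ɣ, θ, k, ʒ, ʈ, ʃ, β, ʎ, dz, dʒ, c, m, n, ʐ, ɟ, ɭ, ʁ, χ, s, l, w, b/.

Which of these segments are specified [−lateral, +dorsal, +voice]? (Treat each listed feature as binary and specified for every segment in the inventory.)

ɣ, ɟ, ʁ, w

Eliminate segments failing any feature: /θ, ʒ, ʈ, ʃ, β, dz, dʒ, m, n, ʐ, s, b/ are [−dorsal]; /k, c, χ/ are [−voice]; /ʎ, ɭ, l/ are [+lateral]. The remaining /ɣ, ɟ, ʁ, w/ satisfy [−lateral], [+dorsal], [+voice].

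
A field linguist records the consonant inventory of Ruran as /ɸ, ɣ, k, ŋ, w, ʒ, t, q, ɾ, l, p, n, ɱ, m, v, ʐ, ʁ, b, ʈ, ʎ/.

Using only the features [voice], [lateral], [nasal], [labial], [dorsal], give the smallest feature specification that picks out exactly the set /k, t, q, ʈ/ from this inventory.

[-voice, -labial]

/k, t, q, ʈ/ are all [-voice], [-labial], and no other segment in the inventory matches both values. Dropping any one of them over-generates: [-labial] alone would also admit /ɣ, ŋ, ʒ, ɾ, …/; [-voice] alone would also admit /ɸ, p/. No other single listed feature picks out exactly this set either, so fewer than two features will not do.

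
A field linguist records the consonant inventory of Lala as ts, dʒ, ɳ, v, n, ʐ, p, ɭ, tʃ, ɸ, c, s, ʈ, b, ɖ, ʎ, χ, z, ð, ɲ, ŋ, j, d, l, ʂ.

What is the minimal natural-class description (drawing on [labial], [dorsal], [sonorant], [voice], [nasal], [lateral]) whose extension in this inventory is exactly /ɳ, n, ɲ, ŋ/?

[+nasal]

The target set is precisely the extension of [+nasal] in this inventory.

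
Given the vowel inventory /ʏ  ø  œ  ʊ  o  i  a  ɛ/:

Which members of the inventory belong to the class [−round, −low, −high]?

ɛ

Checking each segment against [−round], [−low], [−high]: /ɛ/ (mid front unrounded lax vowel) satisfies every feature; every other segment in the inventory fails at least one.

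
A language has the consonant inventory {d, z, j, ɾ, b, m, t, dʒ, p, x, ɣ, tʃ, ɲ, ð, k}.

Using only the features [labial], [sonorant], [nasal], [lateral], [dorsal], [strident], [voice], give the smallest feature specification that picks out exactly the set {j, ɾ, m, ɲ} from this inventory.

/j, ɾ, m, ɲ/ are exactly the [+sonorant] segments in the inventory, so a single feature suffices.

[+sonorant]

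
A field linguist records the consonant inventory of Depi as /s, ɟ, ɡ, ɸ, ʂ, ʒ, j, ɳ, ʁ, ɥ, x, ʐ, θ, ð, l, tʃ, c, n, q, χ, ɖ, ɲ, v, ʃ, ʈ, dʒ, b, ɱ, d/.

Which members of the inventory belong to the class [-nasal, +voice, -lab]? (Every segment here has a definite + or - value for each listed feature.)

Eliminate segments failing any feature: /s, ɸ, ʂ, x, θ, tʃ, c, q, χ, ʃ, ʈ/ are [-voice]; /ɳ, n, ɲ, ɱ/ are [+nasal]; /ɥ, v, b/ are [+labial]. The remaining /ɟ, ɡ, ʒ, j, ʁ, ʐ, ð, l, ɖ, dʒ, d/ satisfy [-nasal], [+voice], [-labial].

ɟ, ɡ, ʒ, j, ʁ, ʐ, ð, l, ɖ, dʒ, d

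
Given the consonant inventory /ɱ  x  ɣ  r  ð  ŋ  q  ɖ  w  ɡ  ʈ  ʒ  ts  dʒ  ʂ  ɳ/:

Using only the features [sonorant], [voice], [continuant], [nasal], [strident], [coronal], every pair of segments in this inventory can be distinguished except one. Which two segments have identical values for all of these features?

ŋ, ɱ

On the given features, /ŋ/ and /ɱ/ have an identical profile: [+sonorant], [+voice], [-continuant], [+nasal], [-strident], [-coronal]. No other two segments in the inventory coincide on all 6 features. (They do differ in [labial] and [dorsal], which are not among the given features.)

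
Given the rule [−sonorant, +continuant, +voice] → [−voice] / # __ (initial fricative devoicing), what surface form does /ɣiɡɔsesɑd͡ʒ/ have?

[xiɡɔsesɑd͡ʒ]

The only segment in the rule's environment that also matches [−sonorant, +continuant, +voice] is /ɣ/. Applying [−voice] turns the voiced velar fricative into /x/ (voiceless velar fricative), giving [xiɡɔsesɑd͡ʒ].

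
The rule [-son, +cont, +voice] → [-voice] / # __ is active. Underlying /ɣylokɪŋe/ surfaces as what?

[xylokɪŋe]

The only segment in the rule's environment that also matches [-son, +cont, +voice] is /ɣ/. Applying [-voice] turns the voiced velar fricative into /x/ (voiceless velar fricative), giving [xylokɪŋe].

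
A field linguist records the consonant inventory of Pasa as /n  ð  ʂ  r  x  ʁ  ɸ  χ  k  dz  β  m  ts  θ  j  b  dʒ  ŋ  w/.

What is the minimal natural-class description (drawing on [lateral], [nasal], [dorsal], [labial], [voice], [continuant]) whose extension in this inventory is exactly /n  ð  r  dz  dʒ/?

/n, ð, r, dz, dʒ/ are all [+voice], [−labial], [−dorsal], and no other segment in the inventory matches all three values. Dropping any one of them over-generates: [−labial, −dorsal] alone would also admit /ʂ, ts, θ/; [+voice, −dorsal] alone would also admit /β, m, b/; [+voice, −labial] alone would also admit /ʁ, j, ŋ/. No other combination of two listed features picks out exactly this set either, so fewer than three features will not do.

[+voice, −labial, −dorsal]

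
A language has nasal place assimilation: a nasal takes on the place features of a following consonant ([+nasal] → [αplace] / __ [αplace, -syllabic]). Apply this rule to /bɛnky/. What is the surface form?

In /bɛnky/, the nasal /n/ precedes /k/, which is [+dorsal]. The nasal assimilates in place, becoming the [+dorsal] nasal /ŋ/. The surface form is [bɛŋky].

[bɛŋky]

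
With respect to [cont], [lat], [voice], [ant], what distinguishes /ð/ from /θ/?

[voice]

/ð/ is the voiced dental fricative and /θ/ is the voiceless dental fricative. Both are [+continuant], [-lateral], [+anterior]. /ð/ is [+voice] while /θ/ is [-voice], so the distinguishing feature is [voice].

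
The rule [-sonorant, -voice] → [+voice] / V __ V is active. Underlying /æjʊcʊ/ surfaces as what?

/c/ satisfies [-sonorant, -voice] and sits in V __ V. The [+voice] counterpart of the voiceless palatal stop is /ɟ/. Other segments in /æjʊcʊ/ either fail the structural description or are not in the environment, so the surface form is [æjʊɟʊ].

[æjʊɟʊ]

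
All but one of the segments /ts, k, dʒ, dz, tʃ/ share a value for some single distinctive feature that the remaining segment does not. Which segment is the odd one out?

k

[delayed release] (equivalently [strident], [coronal], [dorsal]) groups all but one: /dz, tʃ, ts, dʒ/ share [+delayed release] while /k/ (voiceless velar stop) alone is [−delayed release]. Removing any other segment would not leave a single-feature class that excludes it.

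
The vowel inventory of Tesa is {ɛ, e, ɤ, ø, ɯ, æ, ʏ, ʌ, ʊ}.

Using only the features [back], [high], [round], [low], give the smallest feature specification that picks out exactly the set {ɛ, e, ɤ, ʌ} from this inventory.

/ɛ, e, ɤ, ʌ/ are all [-high], [-low], [-round], and no other segment in the inventory matches all three values. Dropping any one of them over-generates: [-low, -round] alone would also admit /ɯ/; [-high, -round] alone would also admit /æ/; [-high, -low] alone would also admit /ø/. No other combination of two listed features picks out exactly this set either, so fewer than three features will not do.

[-high, -low, -round]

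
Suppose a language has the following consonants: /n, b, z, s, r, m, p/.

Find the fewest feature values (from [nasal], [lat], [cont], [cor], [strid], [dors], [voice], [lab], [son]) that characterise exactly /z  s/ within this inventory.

The target set is precisely the extension of [+strident] in this inventory.

[+strid]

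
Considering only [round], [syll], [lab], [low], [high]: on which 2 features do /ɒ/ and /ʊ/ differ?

[high], [low]

/ɒ/ is the low back rounded vowel and /ʊ/ is the high back rounded lax vowel. Both are [+round], [+syllabic], [+labial]. /ɒ/ is [−high] while /ʊ/ is [+high]; /ɒ/ is [+low] while /ʊ/ is [−low], so the distinguishing features are [high], [low].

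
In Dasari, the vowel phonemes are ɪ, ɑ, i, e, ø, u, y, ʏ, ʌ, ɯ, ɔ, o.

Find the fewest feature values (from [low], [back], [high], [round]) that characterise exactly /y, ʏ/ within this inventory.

The class [+high], [−back], [+round] has exactly /y, ʏ/ as its extension in this inventory. No smaller conjunction from the listed features achieves this: [−back, +round] alone would also admit /ø/; [+high, +round] alone would also admit /u/; [+high, −back] alone would also admit /ɪ, i/; and checking the remaining two-feature bundles turns up none with this extension.

[+high, −back, +round]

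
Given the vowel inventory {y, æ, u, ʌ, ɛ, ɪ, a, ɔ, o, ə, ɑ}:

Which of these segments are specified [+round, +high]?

Checking each segment against [+round], [+high]: /y/ (high front rounded tense vowel), /u/ (high back rounded tense vowel) satisfy every feature; every other segment in the inventory fails at least one.

y, u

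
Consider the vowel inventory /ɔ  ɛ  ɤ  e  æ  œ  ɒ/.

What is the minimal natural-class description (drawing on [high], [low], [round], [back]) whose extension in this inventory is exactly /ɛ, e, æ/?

[-back, -round]

Every target segment is [-back], [-round]; each remaining inventory member fails at least one of these. Each conjunct is needed — [-round] alone would also admit /ɤ/; [-back] alone would also admit /œ/ — and no other single listed feature has exactly this extension, so two is the minimum.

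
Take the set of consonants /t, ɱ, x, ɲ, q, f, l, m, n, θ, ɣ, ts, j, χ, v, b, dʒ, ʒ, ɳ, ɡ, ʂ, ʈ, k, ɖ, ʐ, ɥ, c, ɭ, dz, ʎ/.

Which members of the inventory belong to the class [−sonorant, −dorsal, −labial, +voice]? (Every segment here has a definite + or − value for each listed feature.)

Eliminate segments failing any feature: /t, θ, ts, ʂ, ʈ/ are [−voice]; /ɱ, ɲ, l, m, n, j, ɳ, ɥ, ɭ, ʎ/ are [+sonorant]; /x, q, ɣ, χ, ɡ, k, c/ are [+dorsal]; /f, v, b/ are [+labial]. The remaining /dʒ, ʒ, ɖ, ʐ, dz/ satisfy [−sonorant], [−dorsal], [−labial], [+voice].

dʒ, ʒ, ɖ, ʐ, dz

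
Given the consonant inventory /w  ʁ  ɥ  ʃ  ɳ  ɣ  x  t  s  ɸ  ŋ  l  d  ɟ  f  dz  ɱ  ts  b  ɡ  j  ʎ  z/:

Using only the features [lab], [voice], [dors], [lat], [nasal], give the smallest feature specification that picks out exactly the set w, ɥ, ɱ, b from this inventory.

The class [+voice], [+labial] has exactly /w, ɥ, ɱ, b/ as its extension in this inventory. No smaller conjunction from the listed features achieves this: [+labial] alone would also admit /ɸ, f/; [+voice] alone would also admit /ʁ, ɳ, ɣ, ŋ, …/; and checking the remaining single features turns up none with this extension.

[+voice, +lab]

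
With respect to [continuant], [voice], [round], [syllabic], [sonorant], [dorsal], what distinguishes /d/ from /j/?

/d/ is the voiced alveolar stop and /j/ is the palatal glide. Both are [+voice], [−round], [−syllabic]. /d/ is [−sonorant] while /j/ is [+sonorant]; /d/ is [−continuant] while /j/ is [+continuant]; /d/ is [−dorsal] while /j/ is [+dorsal], so the distinguishing features are [sonorant], [continuant], [dorsal].

[sonorant], [continuant], [dorsal]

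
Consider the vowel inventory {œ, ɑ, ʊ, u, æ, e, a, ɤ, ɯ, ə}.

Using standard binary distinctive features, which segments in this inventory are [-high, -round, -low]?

e, ɤ, ə

Eliminate segments failing any feature: /œ/ is [+round]; /ɑ, æ, a/ are [+low]; /ʊ, u, ɯ/ are [+high]. The remaining /e, ɤ, ə/ satisfy [-high], [-round], [-low].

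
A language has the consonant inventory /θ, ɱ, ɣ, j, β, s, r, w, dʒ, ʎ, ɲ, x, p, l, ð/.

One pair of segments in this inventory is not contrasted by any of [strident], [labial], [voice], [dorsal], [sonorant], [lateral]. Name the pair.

Both /j/ and /ɲ/ are [-strident], [-labial], [+voice], [+dorsal], [+sonorant], [-lateral]. Since the list omits [nasal] and [continuant] — which do distinguish the palatal glide from the palatal nasal — this pair collapses; all other pairs remain distinct.

j, ɲ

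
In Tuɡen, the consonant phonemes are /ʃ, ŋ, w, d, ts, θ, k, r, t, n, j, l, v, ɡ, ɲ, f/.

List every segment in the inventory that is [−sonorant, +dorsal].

k, ɡ

Eliminate segments failing any feature: /ʃ, d, ts, θ, t, v, f/ are [−dorsal]; /ŋ, w, r, n, j, l, ɲ/ are [+sonorant]. The remaining /k, ɡ/ satisfy [−sonorant], [+dorsal].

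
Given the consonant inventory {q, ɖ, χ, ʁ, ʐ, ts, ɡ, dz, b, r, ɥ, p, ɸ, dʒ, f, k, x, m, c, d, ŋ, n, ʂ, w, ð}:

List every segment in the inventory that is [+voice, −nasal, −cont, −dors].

ɖ, dz, b, dʒ, d

First, the [+voice] segments are /ɖ, ʁ, ʐ, ɡ, dz, b, r, ɥ, dʒ, m, d, ŋ, n, w, ð/.
Among these, [−nasal] gives /ɖ, ʁ, ʐ, ɡ, dz, b, r, ɥ, dʒ, d, w, ð/.
Among these, [−continuant] gives /ɖ, ɡ, dz, b, dʒ, d/.
Intersecting with [−dorsal] leaves /ɖ, dz, b, dʒ, d/.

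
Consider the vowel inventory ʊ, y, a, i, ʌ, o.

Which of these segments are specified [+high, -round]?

Checking each segment against [+high], [-round]: /i/ (high front unrounded tense vowel) satisfies every feature; every other segment in the inventory fails at least one.

i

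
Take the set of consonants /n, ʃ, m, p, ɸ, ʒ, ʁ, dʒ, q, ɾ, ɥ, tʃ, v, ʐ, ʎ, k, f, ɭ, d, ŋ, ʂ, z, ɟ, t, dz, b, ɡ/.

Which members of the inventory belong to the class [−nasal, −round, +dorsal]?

ʁ, q, ʎ, k, ɟ, ɡ

Checking each segment against [−nasal], [−round], [+dorsal]: /ʁ/ (voiced uvular fricative), /q/ (voiceless uvular stop), /ʎ/ (palatal lateral approximant), /k/ (voiceless velar stop), /ɟ/ (voiced palatal stop), /ɡ/ (voiced velar stop) satisfy every feature; every other segment in the inventory fails at least one.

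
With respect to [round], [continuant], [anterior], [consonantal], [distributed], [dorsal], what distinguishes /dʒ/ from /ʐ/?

[continuant], [distributed]

The two segments share [−round], [−anterior], [+consonantal], [−dorsal]. The only features from the list on which they differ: /dʒ/ is [−continuant] while /ʐ/ is [+continuant]; /dʒ/ is [+distributed] while /ʐ/ is [−distributed].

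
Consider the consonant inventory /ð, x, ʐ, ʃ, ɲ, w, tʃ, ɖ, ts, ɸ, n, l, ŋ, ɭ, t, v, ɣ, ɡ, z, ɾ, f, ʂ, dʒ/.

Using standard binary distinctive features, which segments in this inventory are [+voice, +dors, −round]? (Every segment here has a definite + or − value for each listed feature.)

ɲ, ŋ, ɣ, ɡ

Checking each segment against [+voice], [+dorsal], [−round]: /ɲ/ (palatal nasal), /ŋ/ (velar nasal), /ɣ/ (voiced velar fricative), /ɡ/ (voiced velar stop) satisfy every feature; every other segment in the inventory fails at least one.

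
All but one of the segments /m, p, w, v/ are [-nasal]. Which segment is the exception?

/m/ is the bilabial nasal, which is [+nasal]; the rest — /w, v, p/ — are [-nasal].

m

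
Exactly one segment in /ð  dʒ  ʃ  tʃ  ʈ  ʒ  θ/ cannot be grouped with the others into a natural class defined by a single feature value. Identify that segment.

ʈ

The remaining segments after removing /ʈ/ share [+distributed]; /ʈ/ (voiceless retroflex stop) is [−distributed]. For every other candidate removal, the leftover set fails to share any single feature value that the removed segment lacks.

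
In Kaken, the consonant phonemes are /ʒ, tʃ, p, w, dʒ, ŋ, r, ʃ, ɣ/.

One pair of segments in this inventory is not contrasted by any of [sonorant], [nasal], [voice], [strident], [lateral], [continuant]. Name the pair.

w, r

Both /w/ and /r/ are [+sonorant], [−nasal], [+voice], [−strident], [−lateral], [+continuant]. Since the list omits [labial], [round], [coronal] and [dorsal] — which do distinguish the labial-velar glide from the alveolar trill — this pair collapses; all other pairs remain distinct.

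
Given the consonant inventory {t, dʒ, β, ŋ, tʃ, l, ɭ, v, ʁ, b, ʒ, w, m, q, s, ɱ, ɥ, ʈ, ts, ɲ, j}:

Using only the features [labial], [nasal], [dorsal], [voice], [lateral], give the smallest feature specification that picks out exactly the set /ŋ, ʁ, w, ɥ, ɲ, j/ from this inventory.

Every target segment is [+voice], [+dorsal]; each remaining inventory member fails at least one of these. Each conjunct is needed — [+dorsal] alone would also admit /q/; [+voice] alone would also admit /dʒ, β, l, ɭ, …/ — and no other single listed feature has exactly this extension, so two is the minimum.

[+voice, +dorsal]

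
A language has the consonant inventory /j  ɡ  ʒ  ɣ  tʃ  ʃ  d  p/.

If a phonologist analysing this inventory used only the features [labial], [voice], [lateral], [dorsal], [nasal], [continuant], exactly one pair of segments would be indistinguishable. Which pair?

Both /j/ and /ɣ/ are [−labial], [+voice], [−lateral], [+dorsal], [−nasal], [+continuant]. Since the list omits [sonorant] and [back] — which do distinguish the palatal glide from the voiced velar fricative — this pair collapses; all other pairs remain distinct.

j, ɣ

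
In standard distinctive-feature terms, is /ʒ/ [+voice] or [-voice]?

[+voice]

As the voiced postalveolar fricative, /ʒ/ is [+voice].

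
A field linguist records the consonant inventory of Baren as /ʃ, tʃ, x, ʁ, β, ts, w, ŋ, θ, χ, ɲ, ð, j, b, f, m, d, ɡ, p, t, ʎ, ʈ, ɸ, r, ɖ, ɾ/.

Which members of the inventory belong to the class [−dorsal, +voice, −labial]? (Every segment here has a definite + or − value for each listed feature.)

Checking each segment against [−dorsal], [+voice], [−labial]: /ð/ (voiced dental fricative), /d/ (voiced alveolar stop), /r/ (alveolar trill), /ɖ/ (voiced retroflex stop), /ɾ/ (alveolar tap) satisfy every feature; every other segment in the inventory fails at least one.

ð, d, r, ɖ, ɾ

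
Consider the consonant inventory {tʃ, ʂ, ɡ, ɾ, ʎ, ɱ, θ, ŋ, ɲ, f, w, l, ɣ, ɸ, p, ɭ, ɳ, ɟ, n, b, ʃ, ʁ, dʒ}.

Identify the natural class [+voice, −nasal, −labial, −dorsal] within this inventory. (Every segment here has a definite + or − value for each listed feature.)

ɾ, l, ɭ, dʒ

Checking each segment against [+voice], [−nasal], [−labial], [−dorsal]: /ɾ/ (alveolar tap), /l/ (alveolar lateral approximant), /ɭ/ (retroflex lateral approximant), /dʒ/ (voiced postalveolar affricate) satisfy every feature; every other segment in the inventory fails at least one.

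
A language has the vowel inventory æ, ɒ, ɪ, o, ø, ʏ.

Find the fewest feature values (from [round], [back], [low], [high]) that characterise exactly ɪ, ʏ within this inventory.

[+high]

The target set is precisely the extension of [+high] in this inventory.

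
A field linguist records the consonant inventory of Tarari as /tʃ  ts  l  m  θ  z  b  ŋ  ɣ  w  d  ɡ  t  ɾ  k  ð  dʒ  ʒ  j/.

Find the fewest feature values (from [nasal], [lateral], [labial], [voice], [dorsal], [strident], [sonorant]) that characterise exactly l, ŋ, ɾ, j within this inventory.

[+sonorant, −labial]

Every target segment is [+sonorant], [−labial]; each remaining inventory member fails at least one of these. Each conjunct is needed — [−labial] alone would also admit /tʃ, ts, θ, z, …/; [+sonorant] alone would also admit /m, w/ — and no other single listed feature has exactly this extension, so two is the minimum.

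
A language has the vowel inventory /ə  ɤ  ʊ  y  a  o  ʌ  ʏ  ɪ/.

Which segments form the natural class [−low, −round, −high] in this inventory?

First, the [−low] segments are /ə, ɤ, ʊ, y, o, ʌ, ʏ, ɪ/.
Among these, [−round] gives /ə, ɤ, ʌ, ɪ/.
Among these, [−high] leaves /ə, ɤ, ʌ/.

ə, ɤ, ʌ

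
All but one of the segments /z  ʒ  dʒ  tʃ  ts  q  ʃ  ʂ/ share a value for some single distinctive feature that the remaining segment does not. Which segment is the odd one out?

The remaining segments after removing /q/ share [+strident]; /q/ (voiceless uvular stop) is [−strident]. For every other candidate removal, the leftover set fails to share any single feature value that the removed segment lacks.

q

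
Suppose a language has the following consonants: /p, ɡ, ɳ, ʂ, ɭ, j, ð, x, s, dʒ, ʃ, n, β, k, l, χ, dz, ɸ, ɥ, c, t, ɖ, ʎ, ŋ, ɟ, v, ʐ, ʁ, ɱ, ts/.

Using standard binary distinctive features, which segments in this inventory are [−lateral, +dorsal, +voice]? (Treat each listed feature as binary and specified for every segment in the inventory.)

Checking each segment against [−lateral], [+dorsal], [+voice]: /ɡ/ (voiced velar stop), /j/ (palatal glide), /ɥ/ (labial-palatal glide), /ŋ/ (velar nasal), /ɟ/ (voiced palatal stop), /ʁ/ (voiced uvular fricative) satisfy every feature; every other segment in the inventory fails at least one.

ɡ, j, ɥ, ŋ, ɟ, ʁ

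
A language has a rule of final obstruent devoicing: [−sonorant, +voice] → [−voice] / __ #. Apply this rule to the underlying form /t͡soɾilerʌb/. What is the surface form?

[t͡soɾilerʌp]

/b/ satisfies [−sonorant, +voice] and sits in __ #. The [−voice] counterpart of the voiced bilabial stop is /p/. Other segments in /t͡soɾilerʌb/ either fail the structural description or are not in the environment, so the surface form is [t͡soɾilerʌp].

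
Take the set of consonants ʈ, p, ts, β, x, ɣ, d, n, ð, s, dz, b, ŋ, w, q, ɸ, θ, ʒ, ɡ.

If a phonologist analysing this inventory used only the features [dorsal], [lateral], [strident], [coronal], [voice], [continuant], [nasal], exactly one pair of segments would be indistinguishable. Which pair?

w, ɣ

Both /w/ and /ɣ/ are [+dorsal], [−lateral], [−strident], [−coronal], [+voice], [+continuant], [−nasal]. Since the list omits [sonorant], [labial] and [round] — which do distinguish the labial-velar glide from the voiced velar fricative — this pair collapses; all other pairs remain distinct.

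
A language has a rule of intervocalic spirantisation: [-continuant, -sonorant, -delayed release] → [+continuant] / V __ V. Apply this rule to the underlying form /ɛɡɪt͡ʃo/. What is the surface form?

/ɡ/ satisfies [-continuant, -sonorant, -delayed release] and sits in V __ V. The [+continuant] counterpart of the voiced velar stop is /ɣ/. Other segments in /ɛɡɪt͡ʃo/ either fail the structural description or are not in the environment, so the surface form is [ɛɣɪt͡ʃo].

[ɛɣɪt͡ʃo]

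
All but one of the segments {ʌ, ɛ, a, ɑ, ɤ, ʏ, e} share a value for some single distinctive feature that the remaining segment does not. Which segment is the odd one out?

ʏ

The remaining segments after removing /ʏ/ share [−high]; /ʏ/ (high front rounded lax vowel) is [+high]. For every other candidate removal, the leftover set fails to share any single feature value that the removed segment lacks.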